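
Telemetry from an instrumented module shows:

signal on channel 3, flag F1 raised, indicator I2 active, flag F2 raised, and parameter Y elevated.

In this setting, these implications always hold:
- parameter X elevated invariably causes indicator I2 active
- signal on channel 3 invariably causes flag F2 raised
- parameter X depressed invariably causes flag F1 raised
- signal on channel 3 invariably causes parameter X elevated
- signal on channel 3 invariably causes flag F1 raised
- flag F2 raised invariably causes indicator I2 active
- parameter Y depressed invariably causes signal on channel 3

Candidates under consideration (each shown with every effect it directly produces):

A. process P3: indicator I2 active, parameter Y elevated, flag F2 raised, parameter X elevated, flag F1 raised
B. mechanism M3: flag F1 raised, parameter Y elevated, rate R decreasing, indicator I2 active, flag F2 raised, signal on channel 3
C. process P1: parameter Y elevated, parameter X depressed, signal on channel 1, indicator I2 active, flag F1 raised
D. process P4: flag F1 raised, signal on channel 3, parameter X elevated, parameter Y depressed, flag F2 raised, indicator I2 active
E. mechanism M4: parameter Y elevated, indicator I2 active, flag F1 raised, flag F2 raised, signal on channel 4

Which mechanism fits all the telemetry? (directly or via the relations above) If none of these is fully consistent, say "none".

Checking each candidate against the observations:
(A) process P3 — does not account for signal on channel 3
(B) mechanism M3 — signal on channel 3 yes; flag F1 raised yes; indicator I2 active yes; flag F2 raised yes; parameter Y elevated yes
(C) process P1 — signal on channel 3 NO; flag F1 raised yes; indicator I2 active yes; flag F2 raised NO; parameter Y elevated yes
(D) process P4 — signal on channel 3 yes; flag F1 raised yes; indicator I2 active yes; flag F2 raised yes; parameter Y elevated NO
(E) mechanism M4 — does not account for signal on channel 3
Only (B) is consistent with every observation.

B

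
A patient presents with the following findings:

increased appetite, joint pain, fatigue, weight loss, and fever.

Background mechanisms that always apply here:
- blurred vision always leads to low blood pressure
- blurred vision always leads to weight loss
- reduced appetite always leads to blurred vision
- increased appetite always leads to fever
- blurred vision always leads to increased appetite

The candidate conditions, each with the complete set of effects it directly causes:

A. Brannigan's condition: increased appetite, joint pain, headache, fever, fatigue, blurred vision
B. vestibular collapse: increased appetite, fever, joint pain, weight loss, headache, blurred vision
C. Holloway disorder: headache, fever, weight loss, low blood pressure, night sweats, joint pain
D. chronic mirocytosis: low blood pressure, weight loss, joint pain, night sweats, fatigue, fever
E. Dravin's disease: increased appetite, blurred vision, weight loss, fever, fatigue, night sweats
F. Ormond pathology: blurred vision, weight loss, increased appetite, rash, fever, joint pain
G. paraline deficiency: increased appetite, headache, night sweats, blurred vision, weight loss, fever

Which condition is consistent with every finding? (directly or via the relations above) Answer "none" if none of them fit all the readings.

For each candidate, compare predicted effects to what was observed:
(A) Brannigan's condition — increased appetite ✓; joint pain ✓; fatigue ✓; weight loss ✓ (through blurred vision → weight loss); fever ✓
(B) vestibular collapse — increased appetite ✓; joint pain ✓; fatigue ✗; weight loss ✓; fever ✓
(C) Holloway disorder — does not account for increased appetite, fatigue
(D) chronic mirocytosis — does not account for increased appetite
(E) Dravin's disease — does not account for joint pain
(F) Ormond pathology — increased appetite ✓; joint pain ✓; fatigue ✗; weight loss ✓; fever ✓
(G) paraline deficiency — does not account for joint pain, fatigue
(A) is the only candidate with no mismatches.

A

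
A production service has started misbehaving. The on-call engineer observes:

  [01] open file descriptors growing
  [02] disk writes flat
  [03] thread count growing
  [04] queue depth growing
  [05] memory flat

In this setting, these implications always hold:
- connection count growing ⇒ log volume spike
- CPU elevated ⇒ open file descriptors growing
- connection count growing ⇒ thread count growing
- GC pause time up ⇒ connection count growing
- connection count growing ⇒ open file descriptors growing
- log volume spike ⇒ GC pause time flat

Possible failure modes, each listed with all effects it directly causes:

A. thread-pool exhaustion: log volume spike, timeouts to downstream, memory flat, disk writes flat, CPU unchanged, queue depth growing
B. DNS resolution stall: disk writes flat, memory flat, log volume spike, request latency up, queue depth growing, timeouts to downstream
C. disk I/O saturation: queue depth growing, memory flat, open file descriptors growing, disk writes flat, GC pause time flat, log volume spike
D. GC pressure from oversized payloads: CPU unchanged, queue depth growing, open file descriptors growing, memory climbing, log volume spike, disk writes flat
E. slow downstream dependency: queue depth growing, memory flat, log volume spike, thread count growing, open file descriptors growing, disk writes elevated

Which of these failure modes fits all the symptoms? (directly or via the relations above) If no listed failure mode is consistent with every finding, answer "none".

none

Per-candidate check:
(A) thread-pool exhaustion — open file descriptors growing ✗; disk writes flat ✓; thread count growing ✗; queue depth growing ✓; memory flat ✓
(B) DNS resolution stall — open file descriptors growing ✗; disk writes flat ✓; thread count growing ✗; queue depth growing ✓; memory flat ✓
(C) disk I/O saturation — open file descriptors growing ✓; disk writes flat ✓; thread count growing ✗; queue depth growing ✓; memory flat ✓
(D) GC pressure from oversized payloads — open file descriptors growing ✓; disk writes flat ✓; thread count growing ✗; queue depth growing ✓; memory flat ✗
(E) slow downstream dependency — open file descriptors growing ✓; disk writes flat ✗; thread count growing ✓; queue depth growing ✓; memory flat ✓
Every candidate fails on at least one observation.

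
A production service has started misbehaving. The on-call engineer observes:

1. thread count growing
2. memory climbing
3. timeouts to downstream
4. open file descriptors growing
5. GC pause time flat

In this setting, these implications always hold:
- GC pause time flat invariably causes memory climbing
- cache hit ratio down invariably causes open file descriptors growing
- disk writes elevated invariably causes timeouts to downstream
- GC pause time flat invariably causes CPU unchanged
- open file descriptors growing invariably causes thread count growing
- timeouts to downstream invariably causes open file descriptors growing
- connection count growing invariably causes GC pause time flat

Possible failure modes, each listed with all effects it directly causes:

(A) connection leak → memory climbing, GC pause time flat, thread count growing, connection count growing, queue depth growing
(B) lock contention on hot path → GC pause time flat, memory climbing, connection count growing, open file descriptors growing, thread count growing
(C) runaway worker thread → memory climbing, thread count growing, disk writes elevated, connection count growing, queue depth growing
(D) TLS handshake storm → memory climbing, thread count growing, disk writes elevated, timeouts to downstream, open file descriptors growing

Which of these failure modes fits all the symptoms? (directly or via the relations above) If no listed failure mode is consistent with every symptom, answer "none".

C

Checking each candidate against the observations:
(A) connection leak — does not account for timeouts to downstream, open file descriptors growing
(B) lock contention on hot path — does not account for timeouts to downstream
(C) runaway worker thread — thread count growing +; memory climbing +; timeouts to downstream + (by disk writes elevated → timeouts to downstream); open file descriptors growing + (by disk writes elevated → timeouts to downstream → open file descriptors growing); GC pause time flat + (by connection count growing → GC pause time flat)
(D) TLS handshake storm — thread count growing +; memory climbing +; timeouts to downstream +; open file descriptors growing +; GC pause time flat -
Only (C) is consistent with every observation.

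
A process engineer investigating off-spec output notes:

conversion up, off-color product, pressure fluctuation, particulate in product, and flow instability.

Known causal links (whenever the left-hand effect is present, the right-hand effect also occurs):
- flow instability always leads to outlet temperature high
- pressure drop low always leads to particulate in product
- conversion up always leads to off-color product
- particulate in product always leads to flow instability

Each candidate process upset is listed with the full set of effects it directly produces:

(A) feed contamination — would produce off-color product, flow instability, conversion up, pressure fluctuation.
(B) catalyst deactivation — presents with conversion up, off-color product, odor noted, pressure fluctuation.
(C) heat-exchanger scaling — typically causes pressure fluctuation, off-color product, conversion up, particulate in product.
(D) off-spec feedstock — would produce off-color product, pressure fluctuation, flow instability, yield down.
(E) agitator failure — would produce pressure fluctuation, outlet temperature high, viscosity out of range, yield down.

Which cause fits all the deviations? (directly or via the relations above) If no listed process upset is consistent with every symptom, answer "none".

Checking each candidate against the observations:
(A) feed contamination — does not account for particulate in product
(B) catalyst deactivation — conversion up +; off-color product +; pressure fluctuation +; particulate in product -; flow instability -
(C) heat-exchanger scaling — conversion up +; off-color product +; pressure fluctuation +; particulate in product +; flow instability + (through particulate in product → flow instability)
(D) off-spec feedstock — does not account for conversion up, particulate in product
(E) agitator failure — conversion up -; off-color product -; pressure fluctuation +; particulate in product -; flow instability -
(C) alone accounts for all the evidence.

C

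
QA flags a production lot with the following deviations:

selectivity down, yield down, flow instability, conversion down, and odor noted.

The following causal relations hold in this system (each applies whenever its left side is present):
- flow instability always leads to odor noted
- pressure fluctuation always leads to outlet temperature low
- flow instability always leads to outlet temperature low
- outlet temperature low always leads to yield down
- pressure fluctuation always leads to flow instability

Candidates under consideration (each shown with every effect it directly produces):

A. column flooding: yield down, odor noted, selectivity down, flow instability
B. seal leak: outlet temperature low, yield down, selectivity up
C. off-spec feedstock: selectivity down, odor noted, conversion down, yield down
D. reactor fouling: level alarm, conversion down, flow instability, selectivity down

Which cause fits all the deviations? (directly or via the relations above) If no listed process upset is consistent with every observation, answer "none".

Testing each hypothesis:
(A) column flooding — selectivity down +; yield down +; flow instability +; conversion down -; odor noted +
(B) seal leak — selectivity down -; yield down +; flow instability -; conversion down -; odor noted -
(C) off-spec feedstock — selectivity down +; yield down +; flow instability -; conversion down +; odor noted +
(D) reactor fouling — selectivity down +; yield down + (via flow instability → outlet temperature low → yield down); flow instability +; conversion down +; odor noted + (via flow instability → odor noted)
Only (D) is consistent with every observation.

D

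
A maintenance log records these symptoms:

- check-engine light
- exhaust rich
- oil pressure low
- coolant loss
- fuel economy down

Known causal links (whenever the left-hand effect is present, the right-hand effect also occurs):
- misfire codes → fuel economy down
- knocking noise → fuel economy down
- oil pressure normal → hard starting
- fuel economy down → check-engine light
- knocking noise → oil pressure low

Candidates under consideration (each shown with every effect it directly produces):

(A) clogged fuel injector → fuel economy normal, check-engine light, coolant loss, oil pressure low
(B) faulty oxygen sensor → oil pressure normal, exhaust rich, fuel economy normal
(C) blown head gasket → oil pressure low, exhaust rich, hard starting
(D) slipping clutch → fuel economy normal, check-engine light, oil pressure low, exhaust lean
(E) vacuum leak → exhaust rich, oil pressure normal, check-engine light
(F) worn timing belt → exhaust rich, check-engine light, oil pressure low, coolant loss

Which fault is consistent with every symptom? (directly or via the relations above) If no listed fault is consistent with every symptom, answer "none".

none

Checking each candidate against the observations:
(A) clogged fuel injector — fails on exhaust rich, fuel economy down (predicts fuel economy normal, not fuel economy down)
(B) faulty oxygen sensor — check-engine light miss; exhaust rich match; oil pressure low miss; coolant loss miss; fuel economy down miss
(C) blown head gasket — check-engine light miss; exhaust rich match; oil pressure low match; coolant loss miss; fuel economy down miss
(D) slipping clutch — check-engine light match; exhaust rich miss; oil pressure low match; coolant loss miss; fuel economy down miss
(E) vacuum leak — check-engine light match; exhaust rich match; oil pressure low miss; coolant loss miss; fuel economy down miss
(F) worn timing belt — check-engine light match; exhaust rich match; oil pressure low match; coolant loss match; fuel economy down miss
Every candidate fails on at least one observation.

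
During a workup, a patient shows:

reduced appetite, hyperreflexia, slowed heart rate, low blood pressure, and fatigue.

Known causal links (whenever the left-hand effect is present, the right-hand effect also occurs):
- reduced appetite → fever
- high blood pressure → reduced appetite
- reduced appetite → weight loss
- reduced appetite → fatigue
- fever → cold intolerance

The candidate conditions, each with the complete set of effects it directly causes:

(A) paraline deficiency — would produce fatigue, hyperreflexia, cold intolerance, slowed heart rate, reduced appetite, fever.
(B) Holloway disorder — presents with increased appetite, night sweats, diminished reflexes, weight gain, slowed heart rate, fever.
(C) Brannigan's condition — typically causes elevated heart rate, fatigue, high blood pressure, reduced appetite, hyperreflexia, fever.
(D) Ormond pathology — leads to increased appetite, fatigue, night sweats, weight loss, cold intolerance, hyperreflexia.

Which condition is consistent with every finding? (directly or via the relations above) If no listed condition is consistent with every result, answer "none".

none

Per-candidate check:
(A) paraline deficiency — does not account for low blood pressure
(B) Holloway disorder — fails on reduced appetite, hyperreflexia, low blood pressure, fatigue (predicts increased appetite, not reduced appetite; predicts diminished reflexes, not hyperreflexia)
(C) Brannigan's condition — fails on slowed heart rate, low blood pressure (predicts elevated heart rate, not slowed heart rate; predicts high blood pressure, not low blood pressure)
(D) Ormond pathology — reduced appetite NO; hyperreflexia yes; slowed heart rate NO; low blood pressure NO; fatigue yes
None of the listed candidates fits everything.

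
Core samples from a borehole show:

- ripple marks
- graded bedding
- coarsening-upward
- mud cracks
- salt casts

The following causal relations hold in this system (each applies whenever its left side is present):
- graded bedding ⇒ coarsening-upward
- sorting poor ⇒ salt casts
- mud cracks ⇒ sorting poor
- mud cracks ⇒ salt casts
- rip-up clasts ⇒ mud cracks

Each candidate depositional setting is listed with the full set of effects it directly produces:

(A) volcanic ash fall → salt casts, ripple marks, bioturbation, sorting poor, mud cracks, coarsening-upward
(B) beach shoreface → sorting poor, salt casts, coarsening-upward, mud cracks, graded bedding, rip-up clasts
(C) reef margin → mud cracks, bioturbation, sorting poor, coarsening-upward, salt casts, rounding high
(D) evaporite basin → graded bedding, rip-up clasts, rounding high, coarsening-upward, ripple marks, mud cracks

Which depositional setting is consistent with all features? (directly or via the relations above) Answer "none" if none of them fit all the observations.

Checking each candidate against the observations:
(A) volcanic ash fall — ripple marks match; graded bedding miss; coarsening-upward match; mud cracks match; salt casts match
(B) beach shoreface — ripple marks miss; graded bedding match; coarsening-upward match; mud cracks match; salt casts match
(C) reef margin — ripple marks miss; graded bedding miss; coarsening-upward match; mud cracks match; salt casts match
(D) evaporite basin — ripple marks match; graded bedding match; coarsening-upward match; mud cracks match; salt casts match (by mud cracks → salt casts)
Only (D) is consistent with every observation.

D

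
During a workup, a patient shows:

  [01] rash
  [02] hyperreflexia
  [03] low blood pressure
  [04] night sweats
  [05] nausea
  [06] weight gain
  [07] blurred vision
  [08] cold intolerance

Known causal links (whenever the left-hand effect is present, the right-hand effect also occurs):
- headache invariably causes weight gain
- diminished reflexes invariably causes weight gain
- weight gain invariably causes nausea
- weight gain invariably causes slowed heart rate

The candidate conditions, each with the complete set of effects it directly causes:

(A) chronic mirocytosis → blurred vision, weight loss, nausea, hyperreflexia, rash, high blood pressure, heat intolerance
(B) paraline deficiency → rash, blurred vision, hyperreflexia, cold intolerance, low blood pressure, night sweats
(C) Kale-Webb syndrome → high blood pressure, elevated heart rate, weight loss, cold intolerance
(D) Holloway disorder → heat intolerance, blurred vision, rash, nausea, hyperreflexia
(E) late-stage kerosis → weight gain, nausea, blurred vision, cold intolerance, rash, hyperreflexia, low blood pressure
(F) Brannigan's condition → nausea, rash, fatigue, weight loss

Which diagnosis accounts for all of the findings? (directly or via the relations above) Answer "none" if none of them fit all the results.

none

Per-candidate check:
(A) chronic mirocytosis — rash match; hyperreflexia match; low blood pressure miss; night sweats miss; nausea match; weight gain miss; blurred vision match; cold intolerance miss
(B) paraline deficiency — rash match; hyperreflexia match; low blood pressure match; night sweats match; nausea miss; weight gain miss; blurred vision match; cold intolerance match
(C) Kale-Webb syndrome — fails on rash, hyperreflexia, low blood pressure, night sweats, nausea, weight gain, blurred vision (predicts high blood pressure, not low blood pressure; predicts weight loss, not weight gain)
(D) Holloway disorder — fails on low blood pressure, night sweats, weight gain, cold intolerance (predicts heat intolerance, not cold intolerance)
(E) late-stage kerosis — rash match; hyperreflexia match; low blood pressure match; night sweats miss; nausea match; weight gain match; blurred vision match; cold intolerance match
(F) Brannigan's condition — fails on hyperreflexia, low blood pressure, night sweats, weight gain, blurred vision, cold intolerance (predicts weight loss, not weight gain)
No candidate is consistent with all observations.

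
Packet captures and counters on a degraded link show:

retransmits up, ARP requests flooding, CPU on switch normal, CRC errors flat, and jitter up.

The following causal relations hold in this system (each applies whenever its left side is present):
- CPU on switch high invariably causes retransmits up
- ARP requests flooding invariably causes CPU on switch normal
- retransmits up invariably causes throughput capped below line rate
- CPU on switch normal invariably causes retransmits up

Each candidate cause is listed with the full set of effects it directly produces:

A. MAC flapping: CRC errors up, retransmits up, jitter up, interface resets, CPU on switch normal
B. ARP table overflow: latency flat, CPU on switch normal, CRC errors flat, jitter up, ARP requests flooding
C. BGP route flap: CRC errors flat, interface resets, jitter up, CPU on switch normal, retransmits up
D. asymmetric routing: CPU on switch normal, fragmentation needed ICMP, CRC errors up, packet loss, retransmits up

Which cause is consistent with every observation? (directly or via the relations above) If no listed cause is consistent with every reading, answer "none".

B

Checking each candidate against the observations:
(A) MAC flapping — retransmits up ✓; ARP requests flooding ✗; CPU on switch normal ✓; CRC errors flat ✗; jitter up ✓
(B) ARP table overflow — accounts for every observation (retransmits up by CPU on switch normal → retransmits up)
(C) BGP route flap — retransmits up ✓; ARP requests flooding ✗; CPU on switch normal ✓; CRC errors flat ✓; jitter up ✓
(D) asymmetric routing — fails on ARP requests flooding, CRC errors flat, jitter up (predicts CRC errors up, not CRC errors flat)
(B) is the only candidate with no mismatches.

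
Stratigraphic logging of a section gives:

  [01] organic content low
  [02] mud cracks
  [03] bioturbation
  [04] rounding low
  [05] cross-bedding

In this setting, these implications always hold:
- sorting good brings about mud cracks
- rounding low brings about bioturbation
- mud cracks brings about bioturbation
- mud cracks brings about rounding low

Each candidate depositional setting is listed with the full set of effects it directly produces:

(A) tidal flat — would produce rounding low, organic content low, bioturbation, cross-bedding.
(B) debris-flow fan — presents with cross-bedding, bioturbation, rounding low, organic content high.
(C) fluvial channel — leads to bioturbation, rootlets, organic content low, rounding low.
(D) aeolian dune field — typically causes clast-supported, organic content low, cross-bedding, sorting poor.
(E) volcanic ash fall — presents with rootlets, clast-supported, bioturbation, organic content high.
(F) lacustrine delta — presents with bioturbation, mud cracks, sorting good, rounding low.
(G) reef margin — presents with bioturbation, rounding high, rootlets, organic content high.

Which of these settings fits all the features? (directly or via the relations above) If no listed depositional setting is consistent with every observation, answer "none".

Checking each candidate against the observations:
(A) tidal flat — organic content low yes; mud cracks NO; bioturbation yes; rounding low yes; cross-bedding yes
(B) debris-flow fan — fails on organic content low, mud cracks (predicts organic content high, not organic content low)
(C) fluvial channel — organic content low yes; mud cracks NO; bioturbation yes; rounding low yes; cross-bedding NO
(D) aeolian dune field — organic content low yes; mud cracks NO; bioturbation NO; rounding low NO; cross-bedding yes
(E) volcanic ash fall — organic content low NO; mud cracks NO; bioturbation yes; rounding low NO; cross-bedding NO
(F) lacustrine delta — does not account for organic content low, cross-bedding
(G) reef margin — organic content low NO; mud cracks NO; bioturbation yes; rounding low NO; cross-bedding NO
Every candidate fails on at least one observation.

none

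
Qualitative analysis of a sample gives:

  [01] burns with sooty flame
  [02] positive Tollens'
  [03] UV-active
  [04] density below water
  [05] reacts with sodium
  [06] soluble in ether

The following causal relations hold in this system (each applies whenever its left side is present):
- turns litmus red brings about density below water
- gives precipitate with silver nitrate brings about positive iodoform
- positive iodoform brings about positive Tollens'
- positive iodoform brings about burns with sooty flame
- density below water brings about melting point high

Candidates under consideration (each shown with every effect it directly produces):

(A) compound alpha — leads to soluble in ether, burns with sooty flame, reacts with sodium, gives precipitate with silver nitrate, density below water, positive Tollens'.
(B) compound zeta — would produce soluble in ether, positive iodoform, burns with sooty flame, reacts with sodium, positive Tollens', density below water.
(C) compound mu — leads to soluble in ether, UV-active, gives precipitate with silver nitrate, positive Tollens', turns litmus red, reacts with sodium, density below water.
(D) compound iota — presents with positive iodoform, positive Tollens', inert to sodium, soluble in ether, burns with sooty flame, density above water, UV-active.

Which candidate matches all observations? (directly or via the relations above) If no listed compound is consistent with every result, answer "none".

C

Per-candidate check:
(A) compound alpha — burns with sooty flame match; positive Tollens' match; UV-active miss; density below water match; reacts with sodium match; soluble in ether match
(B) compound zeta — burns with sooty flame match; positive Tollens' match; UV-active miss; density below water match; reacts with sodium match; soluble in ether match
(C) compound mu — burns with sooty flame match (by gives precipitate with silver nitrate → positive iodoform → burns with sooty flame); positive Tollens' match; UV-active match; density below water match; reacts with sodium match; soluble in ether match
(D) compound iota — burns with sooty flame match; positive Tollens' match; UV-active match; density below water miss; reacts with sodium miss; soluble in ether match
(C) is the only candidate with no mismatches.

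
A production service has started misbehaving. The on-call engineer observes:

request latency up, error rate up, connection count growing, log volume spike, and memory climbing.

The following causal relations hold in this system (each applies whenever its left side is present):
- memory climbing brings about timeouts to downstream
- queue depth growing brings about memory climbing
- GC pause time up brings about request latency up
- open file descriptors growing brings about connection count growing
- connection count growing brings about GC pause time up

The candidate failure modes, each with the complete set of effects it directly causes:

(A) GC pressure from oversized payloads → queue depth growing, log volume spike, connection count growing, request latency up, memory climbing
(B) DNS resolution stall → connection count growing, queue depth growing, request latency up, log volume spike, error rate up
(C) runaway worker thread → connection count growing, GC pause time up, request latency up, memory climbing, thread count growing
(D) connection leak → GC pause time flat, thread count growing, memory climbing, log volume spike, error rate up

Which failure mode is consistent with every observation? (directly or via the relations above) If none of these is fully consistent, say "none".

For each candidate, compare predicted effects to what was observed:
(A) GC pressure from oversized payloads — request latency up match; error rate up miss; connection count growing match; log volume spike match; memory climbing match
(B) DNS resolution stall — request latency up match; error rate up match; connection count growing match; log volume spike match; memory climbing match (via queue depth growing → memory climbing)
(C) runaway worker thread — does not account for error rate up, log volume spike
(D) connection leak — does not account for request latency up, connection count growing
Only (B) is consistent with every observation.

B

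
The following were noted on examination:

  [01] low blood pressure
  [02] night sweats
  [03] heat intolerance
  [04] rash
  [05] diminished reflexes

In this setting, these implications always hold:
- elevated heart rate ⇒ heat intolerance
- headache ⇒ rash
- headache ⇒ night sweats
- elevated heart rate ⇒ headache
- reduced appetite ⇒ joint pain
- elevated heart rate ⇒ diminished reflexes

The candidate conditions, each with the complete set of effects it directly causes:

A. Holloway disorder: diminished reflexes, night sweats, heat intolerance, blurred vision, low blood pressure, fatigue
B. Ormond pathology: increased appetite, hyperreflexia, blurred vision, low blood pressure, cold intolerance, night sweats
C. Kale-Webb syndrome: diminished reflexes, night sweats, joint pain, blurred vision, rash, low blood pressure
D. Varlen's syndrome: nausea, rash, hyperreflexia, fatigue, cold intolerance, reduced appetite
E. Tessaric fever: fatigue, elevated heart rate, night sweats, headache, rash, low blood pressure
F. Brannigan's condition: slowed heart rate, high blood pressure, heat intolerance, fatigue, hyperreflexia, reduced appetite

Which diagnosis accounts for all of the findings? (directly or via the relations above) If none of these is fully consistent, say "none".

E

Per-candidate check:
(A) Holloway disorder — low blood pressure yes; night sweats yes; heat intolerance yes; rash NO; diminished reflexes yes
(B) Ormond pathology — low blood pressure yes; night sweats yes; heat intolerance NO; rash NO; diminished reflexes NO
(C) Kale-Webb syndrome — does not account for heat intolerance
(D) Varlen's syndrome — low blood pressure NO; night sweats NO; heat intolerance NO; rash yes; diminished reflexes NO
(E) Tessaric fever — low blood pressure yes; night sweats yes; heat intolerance yes (through elevated heart rate → heat intolerance); rash yes; diminished reflexes yes (through elevated heart rate → diminished reflexes)
(F) Brannigan's condition — low blood pressure NO; night sweats NO; heat intolerance yes; rash NO; diminished reflexes NO
(E) alone accounts for all the evidence.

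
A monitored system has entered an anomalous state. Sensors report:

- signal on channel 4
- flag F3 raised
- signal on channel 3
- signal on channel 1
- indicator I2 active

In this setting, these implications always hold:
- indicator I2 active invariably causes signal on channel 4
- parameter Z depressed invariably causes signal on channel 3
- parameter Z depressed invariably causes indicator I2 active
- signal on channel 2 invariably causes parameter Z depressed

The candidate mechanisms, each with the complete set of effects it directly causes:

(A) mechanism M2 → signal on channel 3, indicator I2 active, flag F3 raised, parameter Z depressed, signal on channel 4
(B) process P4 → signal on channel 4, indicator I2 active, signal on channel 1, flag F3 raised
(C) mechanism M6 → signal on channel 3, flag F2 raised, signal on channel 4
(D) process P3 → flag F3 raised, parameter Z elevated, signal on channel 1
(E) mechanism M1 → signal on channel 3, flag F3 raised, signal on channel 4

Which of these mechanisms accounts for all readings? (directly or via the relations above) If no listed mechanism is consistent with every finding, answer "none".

Per-candidate check:
(A) mechanism M2 — does not account for signal on channel 1
(B) process P4 — signal on channel 4 yes; flag F3 raised yes; signal on channel 3 NO; signal on channel 1 yes; indicator I2 active yes
(C) mechanism M6 — signal on channel 4 yes; flag F3 raised NO; signal on channel 3 yes; signal on channel 1 NO; indicator I2 active NO
(D) process P3 — signal on channel 4 NO; flag F3 raised yes; signal on channel 3 NO; signal on channel 1 yes; indicator I2 active NO
(E) mechanism M1 — signal on channel 4 yes; flag F3 raised yes; signal on channel 3 yes; signal on channel 1 NO; indicator I2 active NO
Every candidate fails on at least one observation.

none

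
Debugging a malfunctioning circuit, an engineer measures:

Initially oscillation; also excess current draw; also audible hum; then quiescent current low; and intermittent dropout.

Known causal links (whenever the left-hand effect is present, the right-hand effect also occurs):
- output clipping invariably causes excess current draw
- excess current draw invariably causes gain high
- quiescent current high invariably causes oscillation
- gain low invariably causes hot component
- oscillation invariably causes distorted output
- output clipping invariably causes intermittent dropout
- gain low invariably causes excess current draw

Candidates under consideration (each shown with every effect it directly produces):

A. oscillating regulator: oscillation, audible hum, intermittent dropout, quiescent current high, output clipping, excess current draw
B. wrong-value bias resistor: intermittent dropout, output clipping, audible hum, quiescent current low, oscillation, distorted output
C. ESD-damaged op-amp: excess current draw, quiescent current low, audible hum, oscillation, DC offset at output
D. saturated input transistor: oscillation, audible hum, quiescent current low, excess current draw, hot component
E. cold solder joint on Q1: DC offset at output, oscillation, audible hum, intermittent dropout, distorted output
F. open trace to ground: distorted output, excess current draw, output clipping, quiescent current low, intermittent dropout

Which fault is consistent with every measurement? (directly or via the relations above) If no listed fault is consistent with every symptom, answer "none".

Per-candidate check:
(A) oscillating regulator — fails on quiescent current low (predicts quiescent current high, not quiescent current low)
(B) wrong-value bias resistor — oscillation +; excess current draw + (via output clipping → excess current draw); audible hum +; quiescent current low +; intermittent dropout +
(C) ESD-damaged op-amp — does not account for intermittent dropout
(D) saturated input transistor — oscillation +; excess current draw +; audible hum +; quiescent current low +; intermittent dropout -
(E) cold solder joint on Q1 — oscillation +; excess current draw -; audible hum +; quiescent current low -; intermittent dropout +
(F) open trace to ground — does not account for oscillation, audible hum
(B) alone accounts for all the evidence.

B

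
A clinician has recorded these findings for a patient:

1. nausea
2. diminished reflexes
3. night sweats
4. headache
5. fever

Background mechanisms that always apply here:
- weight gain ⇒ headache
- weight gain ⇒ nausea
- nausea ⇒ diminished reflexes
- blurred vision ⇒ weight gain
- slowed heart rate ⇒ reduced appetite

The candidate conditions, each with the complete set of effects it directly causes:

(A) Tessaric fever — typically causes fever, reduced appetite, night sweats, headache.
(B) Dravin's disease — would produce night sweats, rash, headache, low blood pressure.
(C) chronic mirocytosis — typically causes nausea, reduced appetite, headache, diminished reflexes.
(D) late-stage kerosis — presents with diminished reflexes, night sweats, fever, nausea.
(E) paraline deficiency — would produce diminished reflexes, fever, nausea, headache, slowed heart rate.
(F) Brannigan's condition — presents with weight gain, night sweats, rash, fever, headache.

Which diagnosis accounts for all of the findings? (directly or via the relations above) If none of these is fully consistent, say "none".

F

Testing each hypothesis:
(A) Tessaric fever — nausea miss; diminished reflexes miss; night sweats match; headache match; fever match
(B) Dravin's disease — does not account for nausea, diminished reflexes, fever
(C) chronic mirocytosis — does not account for night sweats, fever
(D) late-stage kerosis — does not account for headache
(E) paraline deficiency — nausea match; diminished reflexes match; night sweats miss; headache match; fever match
(F) Brannigan's condition — accounts for every observation (nausea via weight gain → nausea)
(F) alone accounts for all the evidence.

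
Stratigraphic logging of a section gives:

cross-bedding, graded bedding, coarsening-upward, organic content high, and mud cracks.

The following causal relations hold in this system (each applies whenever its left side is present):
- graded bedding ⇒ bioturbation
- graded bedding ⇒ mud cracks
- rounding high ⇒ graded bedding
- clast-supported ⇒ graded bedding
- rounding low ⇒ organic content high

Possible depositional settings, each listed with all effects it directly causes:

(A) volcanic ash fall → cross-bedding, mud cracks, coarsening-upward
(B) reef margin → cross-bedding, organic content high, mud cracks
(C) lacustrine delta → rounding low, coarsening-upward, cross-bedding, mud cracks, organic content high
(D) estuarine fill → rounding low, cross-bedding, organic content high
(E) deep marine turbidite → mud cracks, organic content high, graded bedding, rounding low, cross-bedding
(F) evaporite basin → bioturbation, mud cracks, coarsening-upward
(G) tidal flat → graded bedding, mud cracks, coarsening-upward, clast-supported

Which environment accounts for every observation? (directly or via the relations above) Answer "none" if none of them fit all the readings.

none

Per-candidate check:
(A) volcanic ash fall — cross-bedding yes; graded bedding NO; coarsening-upward yes; organic content high NO; mud cracks yes
(B) reef margin — cross-bedding yes; graded bedding NO; coarsening-upward NO; organic content high yes; mud cracks yes
(C) lacustrine delta — does not account for graded bedding
(D) estuarine fill — cross-bedding yes; graded bedding NO; coarsening-upward NO; organic content high yes; mud cracks NO
(E) deep marine turbidite — cross-bedding yes; graded bedding yes; coarsening-upward NO; organic content high yes; mud cracks yes
(F) evaporite basin — does not account for cross-bedding, graded bedding, organic content high
(G) tidal flat — cross-bedding NO; graded bedding yes; coarsening-upward yes; organic content high NO; mud cracks yes
None of the listed candidates fits everything.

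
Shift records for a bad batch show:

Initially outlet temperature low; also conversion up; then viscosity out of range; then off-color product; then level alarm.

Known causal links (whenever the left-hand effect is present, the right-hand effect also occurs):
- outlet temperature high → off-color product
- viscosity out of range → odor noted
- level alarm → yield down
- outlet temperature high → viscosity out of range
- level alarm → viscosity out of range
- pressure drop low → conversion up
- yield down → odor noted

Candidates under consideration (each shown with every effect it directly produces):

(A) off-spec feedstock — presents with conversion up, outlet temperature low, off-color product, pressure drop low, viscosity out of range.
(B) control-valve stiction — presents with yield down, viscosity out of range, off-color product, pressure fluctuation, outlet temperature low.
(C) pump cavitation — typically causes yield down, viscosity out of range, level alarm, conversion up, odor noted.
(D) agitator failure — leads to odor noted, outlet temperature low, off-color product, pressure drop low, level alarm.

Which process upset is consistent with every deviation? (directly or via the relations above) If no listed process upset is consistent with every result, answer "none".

For each candidate, compare predicted effects to what was observed:
(A) off-spec feedstock — outlet temperature low +; conversion up +; viscosity out of range +; off-color product +; level alarm -
(B) control-valve stiction — does not account for conversion up, level alarm
(C) pump cavitation — does not account for outlet temperature low, off-color product
(D) agitator failure — outlet temperature low +; conversion up + (by pressure drop low → conversion up); viscosity out of range + (by level alarm → viscosity out of range); off-color product +; level alarm +
Only (D) is consistent with every observation.

D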